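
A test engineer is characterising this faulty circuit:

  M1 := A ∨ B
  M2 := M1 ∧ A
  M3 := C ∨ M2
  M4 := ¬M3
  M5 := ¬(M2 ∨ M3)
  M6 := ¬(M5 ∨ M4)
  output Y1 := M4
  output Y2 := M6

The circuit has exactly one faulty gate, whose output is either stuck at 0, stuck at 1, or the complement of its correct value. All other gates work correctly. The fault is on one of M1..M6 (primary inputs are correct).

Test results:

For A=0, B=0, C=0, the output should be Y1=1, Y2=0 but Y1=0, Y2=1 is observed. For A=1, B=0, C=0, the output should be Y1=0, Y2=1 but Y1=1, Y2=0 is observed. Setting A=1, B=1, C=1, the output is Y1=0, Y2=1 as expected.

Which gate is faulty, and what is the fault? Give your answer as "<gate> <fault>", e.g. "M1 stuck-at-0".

Fault-free values for test 1 (A=0, B=0, C=0): M1=0, M2=0, M3=0, M4=1, M5=1, M6=0, giving Y1=1, Y2=0. Observed Y1=0, Y2=1.
Test 1: faults giving observed Y1=0, Y2=1 are {M2 stuck-at-1, M2 inverted output, M3 stuck-at-1, M3 inverted output}.
Test 2 (A=1, B=0, C=0): fault-free M1=1, M2=1, M3=1, M4=0, M5=0, M6=1 → Y1=0, Y2=1; observed Y1=1, Y2=0. Eliminates M2 stuck-at-1, M3 stuck-at-1.
Test 3 (A=1, B=1, C=1): fault-free M1=1, M2=1, M3=1, M4=0, M5=0, M6=1 → Y1=0, Y2=1; observed Y1=0, Y2=1. Eliminates M3 inverted output.
Only M2 inverted output is consistent with every test.

M2 inverted output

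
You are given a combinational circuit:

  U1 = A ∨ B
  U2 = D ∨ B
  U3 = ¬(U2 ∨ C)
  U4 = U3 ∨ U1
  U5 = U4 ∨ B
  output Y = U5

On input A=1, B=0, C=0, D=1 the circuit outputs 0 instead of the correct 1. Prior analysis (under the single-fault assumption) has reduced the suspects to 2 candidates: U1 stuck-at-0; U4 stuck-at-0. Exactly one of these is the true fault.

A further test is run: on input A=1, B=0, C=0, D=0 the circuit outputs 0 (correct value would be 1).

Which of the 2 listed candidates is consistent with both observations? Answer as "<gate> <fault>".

Evaluate each candidate on input A=1, B=0, C=0, D=0:
  U1 stuck-at-0: U1=0 [stuck-at-0], U2=0, U3=1, U4=1, U5=1 → 1 — eliminated
  U4 stuck-at-0: U1=1, U2=0, U3=1, U4=0 [stuck-at-0], U5=0 → 0 — matches
Only U4 stuck-at-0 reproduces the observed 0.

U4 stuck-at-0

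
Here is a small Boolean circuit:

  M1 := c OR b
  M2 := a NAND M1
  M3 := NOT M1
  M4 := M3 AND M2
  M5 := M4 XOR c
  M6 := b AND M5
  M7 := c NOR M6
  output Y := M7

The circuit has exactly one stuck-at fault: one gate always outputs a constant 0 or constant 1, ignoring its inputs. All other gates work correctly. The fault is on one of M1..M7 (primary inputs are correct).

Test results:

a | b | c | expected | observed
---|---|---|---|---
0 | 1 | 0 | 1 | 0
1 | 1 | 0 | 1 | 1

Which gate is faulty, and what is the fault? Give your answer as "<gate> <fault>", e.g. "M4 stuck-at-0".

Fault-free values for test 1 (a=0, b=1, c=0): M1=1, M2=1, M3=0, M4=0, M5=0, M6=0, M7=1, giving Y=1. Observed 0.
Test 1: faults giving observed 0 are {M1 stuck-at-0, M3 stuck-at-1, M4 stuck-at-1, M5 stuck-at-1, M6 stuck-at-1, M7 stuck-at-0}.
Test 2 (a=1, b=1, c=0): fault-free M1=1, M2=0, M3=0, M4=0, M5=0, M6=0, M7=1 → 1; observed 1. Eliminates M1 stuck-at-0, M4 stuck-at-1, M5 stuck-at-1, M6 stuck-at-1, M7 stuck-at-0.
Only M3 stuck-at-1 is consistent with every test.

M3 stuck-at-1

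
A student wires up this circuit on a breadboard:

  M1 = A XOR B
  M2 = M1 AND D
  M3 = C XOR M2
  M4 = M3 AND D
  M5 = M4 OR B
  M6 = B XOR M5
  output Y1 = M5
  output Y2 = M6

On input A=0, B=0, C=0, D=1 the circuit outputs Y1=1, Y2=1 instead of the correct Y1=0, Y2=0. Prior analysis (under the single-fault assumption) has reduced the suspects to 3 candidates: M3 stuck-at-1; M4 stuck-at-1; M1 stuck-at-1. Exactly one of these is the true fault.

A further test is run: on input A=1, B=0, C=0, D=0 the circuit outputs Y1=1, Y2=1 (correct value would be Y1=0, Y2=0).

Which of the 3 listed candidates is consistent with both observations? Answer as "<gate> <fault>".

M4 stuck-at-1

Evaluate each candidate on input A=1, B=0, C=0, D=0:
  M3 stuck-at-1: M1=1, M2=0, M3=1 [stuck-at-1], M4=0, M5=0, M6=0 → Y1=0, Y2=0 — eliminated
  M4 stuck-at-1: M1=1, M2=0, M3=0, M4=1 [stuck-at-1], M5=1, M6=1 → Y1=1, Y2=1 — matches
  M1 stuck-at-1: M1=1 [stuck-at-1], M2=0, M3=0, M4=0, M5=0, M6=0 → Y1=0, Y2=0 — eliminated
Only M4 stuck-at-1 reproduces the observed Y1=1, Y2=1.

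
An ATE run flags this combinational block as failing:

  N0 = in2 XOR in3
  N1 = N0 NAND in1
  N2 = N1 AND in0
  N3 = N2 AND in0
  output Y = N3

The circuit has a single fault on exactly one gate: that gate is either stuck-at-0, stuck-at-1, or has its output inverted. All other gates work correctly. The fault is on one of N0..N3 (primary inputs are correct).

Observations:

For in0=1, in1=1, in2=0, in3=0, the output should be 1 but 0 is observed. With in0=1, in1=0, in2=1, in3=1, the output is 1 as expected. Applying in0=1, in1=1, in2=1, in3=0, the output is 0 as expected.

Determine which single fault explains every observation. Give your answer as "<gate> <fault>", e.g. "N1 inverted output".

N0 stuck-at-1

Fault-free values for test 1 (in0=1, in1=1, in2=0, in3=0): N0=0, N1=1, N2=1, N3=1, giving Y=1. Observed 0.
Test 1: faults giving observed 0 are {N0 stuck-at-1, N0 inverted output, N1 stuck-at-0, N1 inverted output, N2 stuck-at-0, N2 inverted output, N3 stuck-at-0, N3 inverted output}.
Test 2 (in0=1, in1=0, in2=1, in3=1): fault-free N0=0, N1=1, N2=1, N3=1 → 1; observed 1. Eliminates N1 stuck-at-0, N1 inverted output, N2 stuck-at-0, N2 inverted output, N3 stuck-at-0, N3 inverted output.
Test 3 (in0=1, in1=1, in2=1, in3=0): fault-free N0=1, N1=0, N2=0, N3=0 → 0; observed 0. Eliminates N0 inverted output.
Only N0 stuck-at-1 is consistent with every test.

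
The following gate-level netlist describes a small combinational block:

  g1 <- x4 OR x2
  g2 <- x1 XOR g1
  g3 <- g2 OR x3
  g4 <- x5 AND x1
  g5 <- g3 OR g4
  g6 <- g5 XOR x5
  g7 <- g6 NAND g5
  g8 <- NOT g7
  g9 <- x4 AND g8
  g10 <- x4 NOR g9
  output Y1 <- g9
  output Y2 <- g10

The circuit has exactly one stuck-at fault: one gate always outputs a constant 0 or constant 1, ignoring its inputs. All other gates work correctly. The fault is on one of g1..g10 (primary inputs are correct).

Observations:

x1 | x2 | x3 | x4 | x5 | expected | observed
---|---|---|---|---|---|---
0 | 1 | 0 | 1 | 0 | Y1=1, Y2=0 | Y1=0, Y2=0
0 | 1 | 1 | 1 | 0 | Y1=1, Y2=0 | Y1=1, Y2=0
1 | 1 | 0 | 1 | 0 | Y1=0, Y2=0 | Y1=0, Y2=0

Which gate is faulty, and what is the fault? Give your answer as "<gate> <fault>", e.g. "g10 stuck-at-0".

g2 stuck-at-0

Fault-free values for test 1 (x1=0, x2=1, x3=0, x4=1, x5=0): g1=1, g2=1, g3=1, g4=0, g5=1, g6=1, g7=0, g8=1, g9=1, g10=0, giving Y1=1, Y2=0. Observed Y1=0, Y2=0.
Test 1: faults giving observed Y1=0, Y2=0 are {g1 stuck-at-0, g2 stuck-at-0, g3 stuck-at-0, g5 stuck-at-0, g6 stuck-at-0, g7 stuck-at-1, g8 stuck-at-0, g9 stuck-at-0}.
Test 2 (x1=0, x2=1, x3=1, x4=1, x5=0): fault-free g1=1, g2=1, g3=1, g4=0, g5=1, g6=1, g7=0, g8=1, g9=1, g10=0 → Y1=1, Y2=0; observed Y1=1, Y2=0. Eliminates g3 stuck-at-0, g5 stuck-at-0, g6 stuck-at-0, g7 stuck-at-1, g8 stuck-at-0, g9 stuck-at-0.
Test 3 (x1=1, x2=1, x3=0, x4=1, x5=0): fault-free g1=1, g2=0, g3=0, g4=0, g5=0, g6=0, g7=1, g8=0, g9=0, g10=0 → Y1=0, Y2=0; observed Y1=0, Y2=0. Eliminates g1 stuck-at-0.
Only g2 stuck-at-0 is consistent with every test.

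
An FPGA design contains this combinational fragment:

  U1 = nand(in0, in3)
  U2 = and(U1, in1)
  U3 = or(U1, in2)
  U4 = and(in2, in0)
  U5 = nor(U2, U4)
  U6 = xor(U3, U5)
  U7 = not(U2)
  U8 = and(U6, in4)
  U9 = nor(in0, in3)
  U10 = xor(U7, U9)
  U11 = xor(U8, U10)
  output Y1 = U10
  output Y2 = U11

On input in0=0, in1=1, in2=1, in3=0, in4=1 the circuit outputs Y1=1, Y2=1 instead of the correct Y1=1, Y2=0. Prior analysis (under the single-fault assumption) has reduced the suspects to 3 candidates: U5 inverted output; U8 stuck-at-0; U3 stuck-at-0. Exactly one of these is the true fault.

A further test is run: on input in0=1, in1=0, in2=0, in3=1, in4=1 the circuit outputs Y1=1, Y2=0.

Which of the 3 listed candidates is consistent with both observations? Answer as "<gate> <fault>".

U3 stuck-at-0

Evaluate each candidate on input in0=1, in1=0, in2=0, in3=1, in4=1:
  U5 inverted output: U1=0, U2=0, U3=0, U4=0, U5=0 [inverted output], U6=0, U7=1, U8=0, U9=0, U10=1, U11=1 → Y1=1, Y2=1 — eliminated
  U8 stuck-at-0: U1=0, U2=0, U3=0, U4=0, U5=1, U6=1, U7=1, U8=0 [stuck-at-0], U9=0, U10=1, U11=1 → Y1=1, Y2=1 — eliminated
  U3 stuck-at-0: U1=0, U2=0, U3=0 [stuck-at-0], U4=0, U5=1, U6=1, U7=1, U8=1, U9=0, U10=1, U11=0 → Y1=1, Y2=0 — matches
Only U3 stuck-at-0 reproduces the observed Y1=1, Y2=0.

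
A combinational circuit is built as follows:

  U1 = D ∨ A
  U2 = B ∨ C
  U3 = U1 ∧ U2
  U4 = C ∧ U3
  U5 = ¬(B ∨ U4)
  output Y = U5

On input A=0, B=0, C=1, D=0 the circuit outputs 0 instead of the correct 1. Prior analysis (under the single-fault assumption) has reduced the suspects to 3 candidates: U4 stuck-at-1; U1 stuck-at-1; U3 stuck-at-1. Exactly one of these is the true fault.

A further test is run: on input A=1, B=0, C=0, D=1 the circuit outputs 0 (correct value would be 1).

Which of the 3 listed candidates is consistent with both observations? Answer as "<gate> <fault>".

Evaluate each candidate on input A=1, B=0, C=0, D=1:
  U4 stuck-at-1: U1=1, U2=0, U3=0, U4=1 [stuck-at-1], U5=0 → 0 — matches
  U1 stuck-at-1: U1=1 [stuck-at-1], U2=0, U3=0, U4=0, U5=1 → 1 — eliminated
  U3 stuck-at-1: U1=1, U2=0, U3=1 [stuck-at-1], U4=0, U5=1 → 1 — eliminated
Only U4 stuck-at-1 reproduces the observed 0.

U4 stuck-at-1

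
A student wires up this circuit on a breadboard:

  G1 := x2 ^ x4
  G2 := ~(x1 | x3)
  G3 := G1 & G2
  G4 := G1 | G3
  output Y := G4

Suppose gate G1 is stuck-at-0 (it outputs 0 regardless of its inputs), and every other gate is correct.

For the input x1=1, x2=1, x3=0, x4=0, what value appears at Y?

0

Propagate with G1 forced: G1=0 [stuck-at-0], G2=0, G3=0, G4=0.
So Y = 0. (Without the fault it would be 1.)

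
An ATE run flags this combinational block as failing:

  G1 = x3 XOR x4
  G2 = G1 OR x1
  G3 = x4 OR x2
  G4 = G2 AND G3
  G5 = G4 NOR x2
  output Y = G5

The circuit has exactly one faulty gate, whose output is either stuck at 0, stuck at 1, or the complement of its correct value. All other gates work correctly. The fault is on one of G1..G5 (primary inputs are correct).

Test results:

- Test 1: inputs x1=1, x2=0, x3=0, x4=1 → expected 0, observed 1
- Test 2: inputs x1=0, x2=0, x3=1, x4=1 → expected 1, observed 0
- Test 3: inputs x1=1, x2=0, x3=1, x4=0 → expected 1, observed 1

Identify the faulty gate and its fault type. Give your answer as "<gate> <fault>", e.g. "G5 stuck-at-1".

Fault-free values for test 1 (x1=1, x2=0, x3=0, x4=1): G1=1, G2=1, G3=1, G4=1, G5=0, giving Y=0. Observed 1.
Test 1: faults giving observed 1 are {G2 stuck-at-0, G2 inverted output, G3 stuck-at-0, G3 inverted output, G4 stuck-at-0, G4 inverted output, G5 stuck-at-1, G5 inverted output}.
Test 2 (x1=0, x2=0, x3=1, x4=1): fault-free G1=0, G2=0, G3=1, G4=0, G5=1 → 1; observed 0. Eliminates G2 stuck-at-0, G3 stuck-at-0, G3 inverted output, G4 stuck-at-0, G5 stuck-at-1.
Test 3 (x1=1, x2=0, x3=1, x4=0): fault-free G1=1, G2=1, G3=0, G4=0, G5=1 → 1; observed 1. Eliminates G4 inverted output, G5 inverted output.
Only G2 inverted output is consistent with every test.

G2 inverted output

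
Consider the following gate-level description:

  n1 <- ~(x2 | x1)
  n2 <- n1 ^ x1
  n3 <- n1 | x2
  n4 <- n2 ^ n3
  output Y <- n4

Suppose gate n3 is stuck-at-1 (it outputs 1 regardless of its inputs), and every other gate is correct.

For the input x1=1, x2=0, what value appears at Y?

0

Propagate with n3 forced: n1=0, n2=1, n3=1 [stuck-at-1], n4=0.
So Y = 0. (Without the fault it would be 1.)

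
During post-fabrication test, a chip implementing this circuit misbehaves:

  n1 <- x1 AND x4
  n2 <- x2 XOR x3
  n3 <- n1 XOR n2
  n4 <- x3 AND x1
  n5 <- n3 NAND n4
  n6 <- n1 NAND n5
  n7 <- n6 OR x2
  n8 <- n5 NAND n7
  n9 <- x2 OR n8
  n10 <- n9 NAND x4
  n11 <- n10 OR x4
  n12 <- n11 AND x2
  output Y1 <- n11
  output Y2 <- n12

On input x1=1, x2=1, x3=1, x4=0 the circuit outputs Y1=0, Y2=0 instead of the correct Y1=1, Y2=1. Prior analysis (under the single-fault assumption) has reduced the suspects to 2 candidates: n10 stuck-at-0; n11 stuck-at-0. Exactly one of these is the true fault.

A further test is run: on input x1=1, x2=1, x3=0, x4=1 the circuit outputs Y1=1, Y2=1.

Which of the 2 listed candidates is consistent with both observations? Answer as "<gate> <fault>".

n10 stuck-at-0

Evaluate each candidate on input x1=1, x2=1, x3=0, x4=1:
  n10 stuck-at-0: n1=1, n2=1, n3=0, n4=0, n5=1, n6=0, n7=1, n8=0, n9=1, n10=0 [stuck-at-0], n11=1, n12=1 → Y1=1, Y2=1 — matches
  n11 stuck-at-0: n1=1, n2=1, n3=0, n4=0, n5=1, n6=0, n7=1, n8=0, n9=1, n10=0, n11=0 [stuck-at-0], n12=0 → Y1=0, Y2=0 — eliminated
Only n10 stuck-at-0 reproduces the observed Y1=1, Y2=1.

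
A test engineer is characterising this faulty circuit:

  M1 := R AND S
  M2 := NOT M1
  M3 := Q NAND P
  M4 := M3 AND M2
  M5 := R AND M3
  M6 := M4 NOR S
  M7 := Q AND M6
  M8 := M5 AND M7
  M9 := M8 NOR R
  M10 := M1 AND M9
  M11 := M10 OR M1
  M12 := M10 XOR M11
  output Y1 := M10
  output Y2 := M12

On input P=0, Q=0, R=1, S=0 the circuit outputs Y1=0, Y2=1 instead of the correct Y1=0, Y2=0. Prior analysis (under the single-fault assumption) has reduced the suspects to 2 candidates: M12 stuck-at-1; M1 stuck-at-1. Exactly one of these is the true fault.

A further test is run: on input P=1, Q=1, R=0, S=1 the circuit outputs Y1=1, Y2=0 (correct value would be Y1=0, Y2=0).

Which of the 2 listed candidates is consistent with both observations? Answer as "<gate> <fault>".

Evaluate each candidate on input P=1, Q=1, R=0, S=1:
  M12 stuck-at-1: M1=0, M2=1, M3=0, M4=0, M5=0, M6=0, M7=0, M8=0, M9=1, M10=0, M11=0, M12=1 [stuck-at-1] → Y1=0, Y2=1 — eliminated
  M1 stuck-at-1: M1=1 [stuck-at-1], M2=0, M3=0, M4=0, M5=0, M6=0, M7=0, M8=0, M9=1, M10=1, M11=1, M12=0 → Y1=1, Y2=0 — matches
Only M1 stuck-at-1 reproduces the observed Y1=1, Y2=0.

M1 stuck-at-1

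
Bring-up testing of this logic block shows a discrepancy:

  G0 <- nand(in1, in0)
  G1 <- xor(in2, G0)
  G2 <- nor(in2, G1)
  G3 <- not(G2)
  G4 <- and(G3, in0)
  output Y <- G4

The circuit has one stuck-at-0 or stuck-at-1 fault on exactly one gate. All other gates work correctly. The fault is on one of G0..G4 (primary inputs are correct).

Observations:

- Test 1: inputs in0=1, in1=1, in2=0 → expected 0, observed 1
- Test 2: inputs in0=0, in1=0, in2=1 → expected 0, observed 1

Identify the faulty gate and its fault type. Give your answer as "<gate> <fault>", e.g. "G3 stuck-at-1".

Fault-free values for test 1 (in0=1, in1=1, in2=0): G0=0, G1=0, G2=1, G3=0, G4=0, giving Y=0. Observed 1.
Test 1: faults giving observed 1 are {G0 stuck-at-1, G1 stuck-at-1, G2 stuck-at-0, G3 stuck-at-1, G4 stuck-at-1}.
Test 2 (in0=0, in1=0, in2=1): fault-free G0=1, G1=0, G2=0, G3=1, G4=0 → 0; observed 1. Eliminates G0 stuck-at-1, G1 stuck-at-1, G2 stuck-at-0, G3 stuck-at-1.
Only G4 stuck-at-1 is consistent with every test.

G4 stuck-at-1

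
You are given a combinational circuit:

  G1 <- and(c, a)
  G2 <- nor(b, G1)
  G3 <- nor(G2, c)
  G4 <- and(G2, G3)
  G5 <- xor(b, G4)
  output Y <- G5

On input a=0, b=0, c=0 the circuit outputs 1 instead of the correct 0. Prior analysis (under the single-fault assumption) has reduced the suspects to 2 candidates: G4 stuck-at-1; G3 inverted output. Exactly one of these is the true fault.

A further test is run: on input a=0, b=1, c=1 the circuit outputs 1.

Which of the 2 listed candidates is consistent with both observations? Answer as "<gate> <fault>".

Evaluate each candidate on input a=0, b=1, c=1:
  G4 stuck-at-1: G1=0, G2=0, G3=0, G4=1 [stuck-at-1], G5=0 → 0 — eliminated
  G3 inverted output: G1=0, G2=0, G3=1 [inverted output], G4=0, G5=1 → 1 — matches
Only G3 inverted output reproduces the observed 1.

G3 inverted output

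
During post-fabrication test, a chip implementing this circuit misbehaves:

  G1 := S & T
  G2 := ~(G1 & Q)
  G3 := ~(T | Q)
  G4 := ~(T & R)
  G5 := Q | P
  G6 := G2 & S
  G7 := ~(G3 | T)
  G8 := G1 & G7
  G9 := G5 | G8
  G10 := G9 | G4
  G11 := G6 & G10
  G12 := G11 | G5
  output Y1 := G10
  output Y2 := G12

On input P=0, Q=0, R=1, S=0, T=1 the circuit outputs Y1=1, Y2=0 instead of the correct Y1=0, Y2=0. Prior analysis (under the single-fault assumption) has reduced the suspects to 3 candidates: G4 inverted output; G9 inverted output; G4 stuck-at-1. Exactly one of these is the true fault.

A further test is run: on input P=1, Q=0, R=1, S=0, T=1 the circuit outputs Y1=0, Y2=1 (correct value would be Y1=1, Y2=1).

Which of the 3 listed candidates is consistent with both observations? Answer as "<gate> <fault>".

Evaluate each candidate on input P=1, Q=0, R=1, S=0, T=1:
  G4 inverted output: G1=0, G2=1, G3=0, G4=1 [inverted output], G5=1, G6=0, G7=0, G8=0, G9=1, G10=1, G11=0, G12=1 → Y1=1, Y2=1 — eliminated
  G9 inverted output: G1=0, G2=1, G3=0, G4=0, G5=1, G6=0, G7=0, G8=0, G9=0 [inverted output], G10=0, G11=0, G12=1 → Y1=0, Y2=1 — matches
  G4 stuck-at-1: G1=0, G2=1, G3=0, G4=1 [stuck-at-1], G5=1, G6=0, G7=0, G8=0, G9=1, G10=1, G11=0, G12=1 → Y1=1, Y2=1 — eliminated
Only G9 inverted output reproduces the observed Y1=0, Y2=1.

G9 inverted output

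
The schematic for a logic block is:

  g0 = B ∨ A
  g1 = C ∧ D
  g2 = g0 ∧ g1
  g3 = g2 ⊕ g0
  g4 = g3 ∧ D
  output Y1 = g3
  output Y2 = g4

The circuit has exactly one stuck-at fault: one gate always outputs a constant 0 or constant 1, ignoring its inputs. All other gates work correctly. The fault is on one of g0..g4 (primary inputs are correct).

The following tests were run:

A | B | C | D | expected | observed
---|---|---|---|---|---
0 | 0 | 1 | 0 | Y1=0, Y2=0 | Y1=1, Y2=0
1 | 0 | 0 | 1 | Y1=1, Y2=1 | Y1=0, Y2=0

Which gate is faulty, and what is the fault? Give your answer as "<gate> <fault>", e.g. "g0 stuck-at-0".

g2 stuck-at-1

Fault-free values for test 1 (A=0, B=0, C=1, D=0): g0=0, g1=0, g2=0, g3=0, g4=0, giving Y1=0, Y2=0. Observed Y1=1, Y2=0.
Test 1: faults giving observed Y1=1, Y2=0 are {g0 stuck-at-1, g2 stuck-at-1, g3 stuck-at-1}.
Test 2 (A=1, B=0, C=0, D=1): fault-free g0=1, g1=0, g2=0, g3=1, g4=1 → Y1=1, Y2=1; observed Y1=0, Y2=0. Eliminates g0 stuck-at-1, g3 stuck-at-1.
Only g2 stuck-at-1 is consistent with every test.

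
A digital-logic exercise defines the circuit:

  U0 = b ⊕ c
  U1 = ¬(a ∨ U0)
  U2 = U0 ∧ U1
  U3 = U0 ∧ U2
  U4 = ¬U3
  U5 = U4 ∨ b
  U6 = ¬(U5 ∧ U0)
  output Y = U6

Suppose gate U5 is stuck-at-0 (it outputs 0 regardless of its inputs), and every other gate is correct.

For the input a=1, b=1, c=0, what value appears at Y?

Propagate with U5 forced: U0=1, U1=0, U2=0, U3=0, U4=1, U5=0 [stuck-at-0], U6=1.
So Y = 1. (Without the fault it would be 0.)

1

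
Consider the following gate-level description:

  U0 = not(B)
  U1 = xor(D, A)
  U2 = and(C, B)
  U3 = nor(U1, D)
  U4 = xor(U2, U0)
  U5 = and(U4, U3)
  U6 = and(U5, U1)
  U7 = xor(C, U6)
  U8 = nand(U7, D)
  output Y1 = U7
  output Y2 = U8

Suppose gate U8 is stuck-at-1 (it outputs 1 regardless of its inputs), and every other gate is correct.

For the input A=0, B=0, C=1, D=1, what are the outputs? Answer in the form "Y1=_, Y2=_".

Y1=1, Y2=1

Propagate with U8 forced: U0=1, U1=1, U2=0, U3=0, U4=1, U5=0, U6=0, U7=1, U8=1 [stuck-at-1].
So the outputs are Y1=1, Y2=1. (Without the fault they would be Y1=1, Y2=0.)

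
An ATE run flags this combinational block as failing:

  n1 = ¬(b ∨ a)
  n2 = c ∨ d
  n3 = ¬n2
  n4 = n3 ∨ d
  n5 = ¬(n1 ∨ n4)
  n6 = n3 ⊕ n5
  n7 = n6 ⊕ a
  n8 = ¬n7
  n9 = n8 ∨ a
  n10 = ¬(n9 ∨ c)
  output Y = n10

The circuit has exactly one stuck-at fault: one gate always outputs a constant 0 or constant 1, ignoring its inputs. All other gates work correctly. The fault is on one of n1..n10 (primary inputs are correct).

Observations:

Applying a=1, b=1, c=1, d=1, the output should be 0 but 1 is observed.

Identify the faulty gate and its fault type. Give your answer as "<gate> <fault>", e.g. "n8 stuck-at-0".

Fault-free values for test 1 (a=1, b=1, c=1, d=1): n1=0, n2=1, n3=0, n4=1, n5=0, n6=0, n7=1, n8=0, n9=1, n10=0, giving Y=0. Observed 1.
Test 1: faults giving observed 1 are {n10 stuck-at-1}.
Only n10 stuck-at-1 is consistent with every test.

n10 stuck-at-1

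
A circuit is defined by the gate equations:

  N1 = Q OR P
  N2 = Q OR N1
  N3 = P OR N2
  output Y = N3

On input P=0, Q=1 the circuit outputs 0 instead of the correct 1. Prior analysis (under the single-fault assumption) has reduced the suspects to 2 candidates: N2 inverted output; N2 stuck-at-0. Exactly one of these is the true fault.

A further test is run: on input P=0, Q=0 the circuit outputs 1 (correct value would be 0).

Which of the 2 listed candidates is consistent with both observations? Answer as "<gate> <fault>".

N2 inverted output

Evaluate each candidate on input P=0, Q=0:
  N2 inverted output: N1=0, N2=1 [inverted output], N3=1 → 1 — matches
  N2 stuck-at-0: N1=0, N2=0 [stuck-at-0], N3=0 → 0 — eliminated
Only N2 inverted output reproduces the observed 1.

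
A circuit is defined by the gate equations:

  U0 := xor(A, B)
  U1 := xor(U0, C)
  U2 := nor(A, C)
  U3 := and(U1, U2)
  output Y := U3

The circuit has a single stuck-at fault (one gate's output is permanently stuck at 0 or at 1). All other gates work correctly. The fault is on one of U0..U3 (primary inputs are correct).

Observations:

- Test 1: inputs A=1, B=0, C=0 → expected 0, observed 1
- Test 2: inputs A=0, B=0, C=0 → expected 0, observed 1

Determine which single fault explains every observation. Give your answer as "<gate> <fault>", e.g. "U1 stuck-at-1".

Fault-free values for test 1 (A=1, B=0, C=0): U0=1, U1=1, U2=0, U3=0, giving Y=0. Observed 1.
Test 1: faults giving observed 1 are {U2 stuck-at-1, U3 stuck-at-1}.
Test 2 (A=0, B=0, C=0): fault-free U0=0, U1=0, U2=1, U3=0 → 0; observed 1. Eliminates U2 stuck-at-1.
Only U3 stuck-at-1 is consistent with every test.

U3 stuck-at-1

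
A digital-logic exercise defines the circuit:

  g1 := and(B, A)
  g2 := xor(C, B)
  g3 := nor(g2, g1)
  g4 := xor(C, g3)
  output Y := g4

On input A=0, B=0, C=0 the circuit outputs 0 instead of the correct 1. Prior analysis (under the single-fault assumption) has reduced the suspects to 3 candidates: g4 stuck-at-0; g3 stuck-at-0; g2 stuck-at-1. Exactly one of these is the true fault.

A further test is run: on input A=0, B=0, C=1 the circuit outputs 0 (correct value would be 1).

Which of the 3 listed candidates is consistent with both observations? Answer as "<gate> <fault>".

g4 stuck-at-0

Evaluate each candidate on input A=0, B=0, C=1:
  g4 stuck-at-0: g1=0, g2=1, g3=0, g4=0 [stuck-at-0] → 0 — matches
  g3 stuck-at-0: g1=0, g2=1, g3=0 [stuck-at-0], g4=1 → 1 — eliminated
  g2 stuck-at-1: g1=0, g2=1 [stuck-at-1], g3=0, g4=1 → 1 — eliminated
Only g4 stuck-at-0 reproduces the observed 0.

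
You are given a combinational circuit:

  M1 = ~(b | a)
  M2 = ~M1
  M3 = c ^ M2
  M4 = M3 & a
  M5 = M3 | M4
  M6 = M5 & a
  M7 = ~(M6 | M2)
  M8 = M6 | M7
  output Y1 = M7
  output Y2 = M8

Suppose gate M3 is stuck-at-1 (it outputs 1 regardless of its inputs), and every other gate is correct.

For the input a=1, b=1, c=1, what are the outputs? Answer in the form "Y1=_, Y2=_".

Propagate with M3 forced: M1=0, M2=1, M3=1 [stuck-at-1], M4=1, M5=1, M6=1, M7=0, M8=1.
So the outputs are Y1=0, Y2=1. (Without the fault they would be Y1=0, Y2=0.)

Y1=0, Y2=1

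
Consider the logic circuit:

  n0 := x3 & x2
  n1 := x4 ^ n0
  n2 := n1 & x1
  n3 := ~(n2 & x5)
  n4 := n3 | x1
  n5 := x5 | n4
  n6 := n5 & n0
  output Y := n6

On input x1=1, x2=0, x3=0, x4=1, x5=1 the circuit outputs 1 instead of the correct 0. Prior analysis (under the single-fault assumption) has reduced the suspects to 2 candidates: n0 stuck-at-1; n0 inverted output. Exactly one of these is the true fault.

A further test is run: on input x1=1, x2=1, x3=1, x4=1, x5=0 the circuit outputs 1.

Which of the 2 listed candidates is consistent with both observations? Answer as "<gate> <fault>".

n0 stuck-at-1

Evaluate each candidate on input x1=1, x2=1, x3=1, x4=1, x5=0:
  n0 stuck-at-1: n0=1 [stuck-at-1], n1=0, n2=0, n3=1, n4=1, n5=1, n6=1 → 1 — matches
  n0 inverted output: n0=0 [inverted output], n1=1, n2=1, n3=1, n4=1, n5=1, n6=0 → 0 — eliminated
Only n0 stuck-at-1 reproduces the observed 1.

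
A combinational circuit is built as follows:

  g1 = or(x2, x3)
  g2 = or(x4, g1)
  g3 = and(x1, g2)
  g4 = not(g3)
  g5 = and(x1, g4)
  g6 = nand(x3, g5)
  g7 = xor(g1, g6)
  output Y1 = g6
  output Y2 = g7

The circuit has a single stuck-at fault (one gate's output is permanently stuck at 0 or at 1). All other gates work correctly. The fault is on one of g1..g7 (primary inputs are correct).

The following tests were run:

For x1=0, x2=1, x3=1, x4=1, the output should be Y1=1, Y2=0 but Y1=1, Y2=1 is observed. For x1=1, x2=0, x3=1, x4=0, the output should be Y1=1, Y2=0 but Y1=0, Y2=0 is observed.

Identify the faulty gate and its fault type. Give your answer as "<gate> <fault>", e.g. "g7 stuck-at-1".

g1 stuck-at-0

Fault-free values for test 1 (x1=0, x2=1, x3=1, x4=1): g1=1, g2=1, g3=0, g4=1, g5=0, g6=1, g7=0, giving Y1=1, Y2=0. Observed Y1=1, Y2=1.
Test 1: faults giving observed Y1=1, Y2=1 are {g1 stuck-at-0, g7 stuck-at-1}.
Test 2 (x1=1, x2=0, x3=1, x4=0): fault-free g1=1, g2=1, g3=1, g4=0, g5=0, g6=1, g7=0 → Y1=1, Y2=0; observed Y1=0, Y2=0. Eliminates g7 stuck-at-1.
Only g1 stuck-at-0 is consistent with every test.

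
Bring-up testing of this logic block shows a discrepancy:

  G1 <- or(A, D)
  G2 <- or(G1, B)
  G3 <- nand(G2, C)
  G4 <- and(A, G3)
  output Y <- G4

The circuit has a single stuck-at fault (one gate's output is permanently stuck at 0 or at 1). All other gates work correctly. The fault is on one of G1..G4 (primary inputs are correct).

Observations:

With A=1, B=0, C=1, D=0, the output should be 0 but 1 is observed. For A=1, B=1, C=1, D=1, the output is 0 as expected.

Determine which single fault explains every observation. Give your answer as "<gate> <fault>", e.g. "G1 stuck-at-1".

G1 stuck-at-0

Fault-free values for test 1 (A=1, B=0, C=1, D=0): G1=1, G2=1, G3=0, G4=0, giving Y=0. Observed 1.
Test 1: faults giving observed 1 are {G1 stuck-at-0, G2 stuck-at-0, G3 stuck-at-1, G4 stuck-at-1}.
Test 2 (A=1, B=1, C=1, D=1): fault-free G1=1, G2=1, G3=0, G4=0 → 0; observed 0. Eliminates G2 stuck-at-0, G3 stuck-at-1, G4 stuck-at-1.
Only G1 stuck-at-0 is consistent with every test.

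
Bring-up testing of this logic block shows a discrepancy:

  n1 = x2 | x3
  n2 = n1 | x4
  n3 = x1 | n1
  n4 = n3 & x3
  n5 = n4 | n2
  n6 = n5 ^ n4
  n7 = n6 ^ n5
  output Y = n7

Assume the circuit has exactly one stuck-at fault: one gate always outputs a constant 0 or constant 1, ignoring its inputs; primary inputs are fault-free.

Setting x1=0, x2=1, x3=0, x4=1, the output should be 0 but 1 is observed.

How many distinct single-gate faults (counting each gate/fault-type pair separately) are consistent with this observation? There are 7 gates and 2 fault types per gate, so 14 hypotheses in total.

Fault-free: n1=1, n2=1, n3=1, n4=0, n5=1, n6=1, n7=0 → 0. Observed 1.
  n1 stuck-at-0: output 0 ✗
  n1 stuck-at-1: output 0 ✗
  n2 stuck-at-0: output 0 ✗
  n2 stuck-at-1: output 0 ✗
  n3 stuck-at-0: output 0 ✗
  n3 stuck-at-1: output 0 ✗
  n4 stuck-at-0: output 0 ✗
  n4 stuck-at-1: output 1 ✓
  n5 stuck-at-0: output 0 ✗
  n5 stuck-at-1: output 0 ✗
  n6 stuck-at-0: output 1 ✓
  n6 stuck-at-1: output 0 ✗
  n7 stuck-at-0: output 0 ✗
  n7 stuck-at-1: output 1 ✓
Consistent faults: {n4 stuck-at-1, n6 stuck-at-0, n7 stuck-at-1} — 3 in all.

3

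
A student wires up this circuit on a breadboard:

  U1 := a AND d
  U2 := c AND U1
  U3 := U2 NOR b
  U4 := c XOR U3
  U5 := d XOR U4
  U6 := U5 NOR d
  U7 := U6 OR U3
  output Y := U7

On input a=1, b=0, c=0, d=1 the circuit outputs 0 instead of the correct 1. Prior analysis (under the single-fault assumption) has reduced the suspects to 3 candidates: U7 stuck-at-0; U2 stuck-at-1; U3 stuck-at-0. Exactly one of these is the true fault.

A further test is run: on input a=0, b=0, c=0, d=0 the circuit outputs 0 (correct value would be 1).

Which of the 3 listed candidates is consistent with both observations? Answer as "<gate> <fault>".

Evaluate each candidate on input a=0, b=0, c=0, d=0:
  U7 stuck-at-0: U1=0, U2=0, U3=1, U4=1, U5=1, U6=0, U7=0 [stuck-at-0] → 0 — matches
  U2 stuck-at-1: U1=0, U2=1 [stuck-at-1], U3=0, U4=0, U5=0, U6=1, U7=1 → 1 — eliminated
  U3 stuck-at-0: U1=0, U2=0, U3=0 [stuck-at-0], U4=0, U5=0, U6=1, U7=1 → 1 — eliminated
Only U7 stuck-at-0 reproduces the observed 0.

U7 stuck-at-0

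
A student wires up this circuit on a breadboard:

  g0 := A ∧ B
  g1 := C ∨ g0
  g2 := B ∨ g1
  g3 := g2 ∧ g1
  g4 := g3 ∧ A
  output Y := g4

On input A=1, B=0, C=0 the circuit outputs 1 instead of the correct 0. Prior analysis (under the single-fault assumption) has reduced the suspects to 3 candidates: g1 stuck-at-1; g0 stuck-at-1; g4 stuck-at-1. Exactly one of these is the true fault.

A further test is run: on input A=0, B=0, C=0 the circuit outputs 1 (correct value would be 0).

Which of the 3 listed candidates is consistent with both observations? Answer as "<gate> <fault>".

Evaluate each candidate on input A=0, B=0, C=0:
  g1 stuck-at-1: g0=0, g1=1 [stuck-at-1], g2=1, g3=1, g4=0 → 0 — eliminated
  g0 stuck-at-1: g0=1 [stuck-at-1], g1=1, g2=1, g3=1, g4=0 → 0 — eliminated
  g4 stuck-at-1: g0=0, g1=0, g2=0, g3=0, g4=1 [stuck-at-1] → 1 — matches
Only g4 stuck-at-1 reproduces the observed 1.

g4 stuck-at-1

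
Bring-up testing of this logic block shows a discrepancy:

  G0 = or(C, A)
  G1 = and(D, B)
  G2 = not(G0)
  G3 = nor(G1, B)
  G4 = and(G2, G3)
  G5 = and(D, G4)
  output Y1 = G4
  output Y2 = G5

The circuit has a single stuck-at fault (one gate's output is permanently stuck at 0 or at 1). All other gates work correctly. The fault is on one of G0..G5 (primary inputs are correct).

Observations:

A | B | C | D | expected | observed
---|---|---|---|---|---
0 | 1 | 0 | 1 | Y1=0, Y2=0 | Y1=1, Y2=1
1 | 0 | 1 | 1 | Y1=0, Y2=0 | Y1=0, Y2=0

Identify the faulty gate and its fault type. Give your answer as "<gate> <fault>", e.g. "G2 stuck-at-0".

Fault-free values for test 1 (A=0, B=1, C=0, D=1): G0=0, G1=1, G2=1, G3=0, G4=0, G5=0, giving Y1=0, Y2=0. Observed Y1=1, Y2=1.
Test 1: faults giving observed Y1=1, Y2=1 are {G3 stuck-at-1, G4 stuck-at-1}.
Test 2 (A=1, B=0, C=1, D=1): fault-free G0=1, G1=0, G2=0, G3=1, G4=0, G5=0 → Y1=0, Y2=0; observed Y1=0, Y2=0. Eliminates G4 stuck-at-1.
Only G3 stuck-at-1 is consistent with every test.

G3 stuck-at-1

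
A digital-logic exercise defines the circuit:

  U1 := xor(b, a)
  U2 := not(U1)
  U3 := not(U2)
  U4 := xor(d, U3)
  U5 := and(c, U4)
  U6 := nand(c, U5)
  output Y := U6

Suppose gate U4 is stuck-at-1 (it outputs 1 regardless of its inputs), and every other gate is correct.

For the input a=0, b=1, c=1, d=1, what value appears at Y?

Propagate with U4 forced: U1=1, U2=0, U3=1, U4=1 [stuck-at-1], U5=1, U6=0.
So Y = 0. (Without the fault it would be 1.)

0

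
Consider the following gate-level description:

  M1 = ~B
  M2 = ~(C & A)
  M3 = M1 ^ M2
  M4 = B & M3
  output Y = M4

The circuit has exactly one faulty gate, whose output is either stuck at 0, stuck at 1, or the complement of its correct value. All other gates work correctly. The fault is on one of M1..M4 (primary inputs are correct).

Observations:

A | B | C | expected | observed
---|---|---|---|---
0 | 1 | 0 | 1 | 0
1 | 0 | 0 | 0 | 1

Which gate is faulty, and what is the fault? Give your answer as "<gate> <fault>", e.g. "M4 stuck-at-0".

Fault-free values for test 1 (A=0, B=1, C=0): M1=0, M2=1, M3=1, M4=1, giving Y=1. Observed 0.
Test 1: faults giving observed 0 are {M1 stuck-at-1, M1 inverted output, M2 stuck-at-0, M2 inverted output, M3 stuck-at-0, M3 inverted output, M4 stuck-at-0, M4 inverted output}.
Test 2 (A=1, B=0, C=0): fault-free M1=1, M2=1, M3=0, M4=0 → 0; observed 1. Eliminates M1 stuck-at-1, M1 inverted output, M2 stuck-at-0, M2 inverted output, M3 stuck-at-0, M3 inverted output, M4 stuck-at-0.
Only M4 inverted output is consistent with every test.

M4 inverted output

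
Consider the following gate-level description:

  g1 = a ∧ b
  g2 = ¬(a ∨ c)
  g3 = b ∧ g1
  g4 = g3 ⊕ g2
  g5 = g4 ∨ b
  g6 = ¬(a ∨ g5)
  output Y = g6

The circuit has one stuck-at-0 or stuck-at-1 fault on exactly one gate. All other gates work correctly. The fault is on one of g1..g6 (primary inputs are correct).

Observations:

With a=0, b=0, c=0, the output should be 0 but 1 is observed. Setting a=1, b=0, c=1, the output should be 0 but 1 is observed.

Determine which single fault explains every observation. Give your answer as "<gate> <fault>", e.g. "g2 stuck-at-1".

g6 stuck-at-1

Fault-free values for test 1 (a=0, b=0, c=0): g1=0, g2=1, g3=0, g4=1, g5=1, g6=0, giving Y=0. Observed 1.
Test 1: faults giving observed 1 are {g2 stuck-at-0, g3 stuck-at-1, g4 stuck-at-0, g5 stuck-at-0, g6 stuck-at-1}.
Test 2 (a=1, b=0, c=1): fault-free g1=0, g2=0, g3=0, g4=0, g5=0, g6=0 → 0; observed 1. Eliminates g2 stuck-at-0, g3 stuck-at-1, g4 stuck-at-0, g5 stuck-at-0.
Only g6 stuck-at-1 is consistent with every test.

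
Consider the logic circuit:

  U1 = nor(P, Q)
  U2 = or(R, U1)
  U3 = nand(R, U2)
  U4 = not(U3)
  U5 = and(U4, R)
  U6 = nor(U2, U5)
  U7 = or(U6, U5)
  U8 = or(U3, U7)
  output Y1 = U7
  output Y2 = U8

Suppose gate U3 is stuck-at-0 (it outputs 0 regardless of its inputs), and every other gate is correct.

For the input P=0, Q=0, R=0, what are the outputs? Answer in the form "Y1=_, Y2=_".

Propagate with U3 forced: U1=1, U2=1, U3=0 [stuck-at-0], U4=1, U5=0, U6=0, U7=0, U8=0.
So the outputs are Y1=0, Y2=0. (Without the fault they would be Y1=0, Y2=1.)

Y1=0, Y2=0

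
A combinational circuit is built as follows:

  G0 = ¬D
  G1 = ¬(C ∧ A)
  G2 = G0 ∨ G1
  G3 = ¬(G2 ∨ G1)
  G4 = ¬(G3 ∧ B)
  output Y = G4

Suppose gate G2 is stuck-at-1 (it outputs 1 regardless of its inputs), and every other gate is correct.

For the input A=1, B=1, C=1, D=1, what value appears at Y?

Propagate with G2 forced: G0=0, G1=0, G2=1 [stuck-at-1], G3=0, G4=1.
So Y = 1. (Without the fault it would be 0.)

1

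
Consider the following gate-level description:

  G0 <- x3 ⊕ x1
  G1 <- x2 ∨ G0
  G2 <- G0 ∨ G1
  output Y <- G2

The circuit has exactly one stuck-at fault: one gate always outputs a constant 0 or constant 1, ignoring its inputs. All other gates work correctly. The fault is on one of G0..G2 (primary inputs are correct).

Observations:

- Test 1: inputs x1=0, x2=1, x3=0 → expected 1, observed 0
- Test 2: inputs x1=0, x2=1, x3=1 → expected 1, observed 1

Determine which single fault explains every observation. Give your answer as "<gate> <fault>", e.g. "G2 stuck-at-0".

G1 stuck-at-0

Fault-free values for test 1 (x1=0, x2=1, x3=0): G0=0, G1=1, G2=1, giving Y=1. Observed 0.
Test 1: faults giving observed 0 are {G1 stuck-at-0, G2 stuck-at-0}.
Test 2 (x1=0, x2=1, x3=1): fault-free G0=1, G1=1, G2=1 → 1; observed 1. Eliminates G2 stuck-at-0.
Only G1 stuck-at-0 is consistent with every test.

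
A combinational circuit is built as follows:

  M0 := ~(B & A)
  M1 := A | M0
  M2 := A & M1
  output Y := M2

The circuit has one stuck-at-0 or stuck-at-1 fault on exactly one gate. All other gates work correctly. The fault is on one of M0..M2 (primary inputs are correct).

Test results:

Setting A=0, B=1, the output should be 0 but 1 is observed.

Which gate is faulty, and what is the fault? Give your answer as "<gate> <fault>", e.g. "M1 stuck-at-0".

Fault-free values for test 1 (A=0, B=1): M0=1, M1=1, M2=0, giving Y=0. Observed 1.
Test 1: faults giving observed 1 are {M2 stuck-at-1}.
Only M2 stuck-at-1 is consistent with every test.

M2 stuck-at-1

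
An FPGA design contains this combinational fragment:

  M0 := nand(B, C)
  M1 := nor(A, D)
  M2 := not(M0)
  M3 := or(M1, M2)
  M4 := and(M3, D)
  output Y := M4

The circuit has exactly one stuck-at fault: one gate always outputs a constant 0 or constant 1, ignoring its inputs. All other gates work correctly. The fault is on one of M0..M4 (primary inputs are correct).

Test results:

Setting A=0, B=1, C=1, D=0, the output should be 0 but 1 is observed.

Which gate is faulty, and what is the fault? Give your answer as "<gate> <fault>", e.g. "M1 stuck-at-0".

M4 stuck-at-1

Fault-free values for test 1 (A=0, B=1, C=1, D=0): M0=0, M1=1, M2=1, M3=1, M4=0, giving Y=0. Observed 1.
Test 1: faults giving observed 1 are {M4 stuck-at-1}.
Only M4 stuck-at-1 is consistent with every test.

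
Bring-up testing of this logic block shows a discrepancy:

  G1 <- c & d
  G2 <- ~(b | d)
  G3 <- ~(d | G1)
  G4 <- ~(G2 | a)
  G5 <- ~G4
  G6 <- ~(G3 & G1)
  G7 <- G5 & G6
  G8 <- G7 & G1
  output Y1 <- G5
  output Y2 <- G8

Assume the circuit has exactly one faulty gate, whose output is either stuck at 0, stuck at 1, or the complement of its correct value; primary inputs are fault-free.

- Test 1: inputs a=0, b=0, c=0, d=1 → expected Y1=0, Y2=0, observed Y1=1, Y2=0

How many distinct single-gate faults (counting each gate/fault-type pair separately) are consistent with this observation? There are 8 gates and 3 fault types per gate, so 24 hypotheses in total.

6

Fault-free: G1=0, G2=0, G3=0, G4=1, G5=0, G6=1, G7=0, G8=0 → Y1=0, Y2=0. Observed Y1=1, Y2=0.
  G1: none of the 3 fault types match ✗
  G2: stuck-at-1, inverted output ✓; others ✗
  G3: none of the 3 fault types match ✗
  G4: stuck-at-0, inverted output ✓; others ✗
  G5: stuck-at-1, inverted output ✓; others ✗
  G6: none of the 3 fault types match ✗
  G7: none of the 3 fault types match ✗
  G8: none of the 3 fault types match ✗
Consistent faults: {G2 stuck-at-1, G2 inverted output, G4 stuck-at-0, G4 inverted output, G5 stuck-at-1, G5 inverted output} — 6 in all.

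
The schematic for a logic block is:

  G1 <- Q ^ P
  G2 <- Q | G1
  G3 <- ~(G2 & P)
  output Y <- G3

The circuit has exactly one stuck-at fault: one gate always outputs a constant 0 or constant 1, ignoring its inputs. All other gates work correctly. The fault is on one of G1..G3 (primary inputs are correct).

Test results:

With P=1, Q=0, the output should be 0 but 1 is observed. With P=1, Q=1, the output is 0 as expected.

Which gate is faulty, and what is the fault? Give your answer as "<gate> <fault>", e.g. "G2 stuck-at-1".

Fault-free values for test 1 (P=1, Q=0): G1=1, G2=1, G3=0, giving Y=0. Observed 1.
Test 1: faults giving observed 1 are {G1 stuck-at-0, G2 stuck-at-0, G3 stuck-at-1}.
Test 2 (P=1, Q=1): fault-free G1=0, G2=1, G3=0 → 0; observed 0. Eliminates G2 stuck-at-0, G3 stuck-at-1.
Only G1 stuck-at-0 is consistent with every test.

G1 stuck-at-0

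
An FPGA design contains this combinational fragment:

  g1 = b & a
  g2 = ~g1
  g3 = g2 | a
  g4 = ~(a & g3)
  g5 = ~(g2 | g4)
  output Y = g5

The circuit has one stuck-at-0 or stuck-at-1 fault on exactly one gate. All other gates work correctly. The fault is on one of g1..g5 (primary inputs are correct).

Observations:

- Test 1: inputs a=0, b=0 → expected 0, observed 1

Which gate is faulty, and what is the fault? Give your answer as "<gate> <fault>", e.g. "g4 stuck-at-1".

Fault-free values for test 1 (a=0, b=0): g1=0, g2=1, g3=1, g4=1, g5=0, giving Y=0. Observed 1.
Test 1: faults giving observed 1 are {g5 stuck-at-1}.
Only g5 stuck-at-1 is consistent with every test.

g5 stuck-at-1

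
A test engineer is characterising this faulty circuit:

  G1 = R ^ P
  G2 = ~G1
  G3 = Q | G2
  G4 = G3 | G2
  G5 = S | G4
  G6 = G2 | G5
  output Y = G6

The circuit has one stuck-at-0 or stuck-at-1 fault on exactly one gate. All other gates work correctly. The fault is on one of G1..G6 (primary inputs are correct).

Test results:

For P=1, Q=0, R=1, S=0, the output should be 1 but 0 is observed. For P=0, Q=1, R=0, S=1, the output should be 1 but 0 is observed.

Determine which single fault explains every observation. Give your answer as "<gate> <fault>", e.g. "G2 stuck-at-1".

G6 stuck-at-0

Fault-free values for test 1 (P=1, Q=0, R=1, S=0): G1=0, G2=1, G3=1, G4=1, G5=1, G6=1, giving Y=1. Observed 0.
Test 1: faults giving observed 0 are {G1 stuck-at-1, G2 stuck-at-0, G6 stuck-at-0}.
Test 2 (P=0, Q=1, R=0, S=1): fault-free G1=0, G2=1, G3=1, G4=1, G5=1, G6=1 → 1; observed 0. Eliminates G1 stuck-at-1, G2 stuck-at-0.
Only G6 stuck-at-0 is consistent with every test.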